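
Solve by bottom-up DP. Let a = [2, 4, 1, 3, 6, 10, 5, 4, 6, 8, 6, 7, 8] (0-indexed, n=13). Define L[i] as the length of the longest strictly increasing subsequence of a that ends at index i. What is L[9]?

5

   i    0    1    2    3    4    5    6    7    8    9   10   11   12
a[i]    2    4    1    3    6   10    5    4    6    8    6    7    8
L[i]    1    2    1    2    3    4    3    3    4    5    4    5    6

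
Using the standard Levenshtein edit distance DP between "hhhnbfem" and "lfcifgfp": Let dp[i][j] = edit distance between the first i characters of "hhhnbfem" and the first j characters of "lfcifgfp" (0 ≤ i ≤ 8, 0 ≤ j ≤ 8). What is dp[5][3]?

5

   ''  l  f  c  i  f  g  f  p
''  0  1  2  3  4  5  6  7  8
 h  1  1  2  3  4  5  6  7  8
 h  2  2  2  3  4  5  6  7  8
 h  3  3  3  3  4  5  6  7  8
 n  4  4  4  4  4  5  6  7  8
 b  5  5  5  5  5  5  6  7  8
 f  6  6  5  6  6  5  6  6  7
 e  7  7  6  6  7  6  6  7  7
 m  8  8  7  7  7  7  7  7  8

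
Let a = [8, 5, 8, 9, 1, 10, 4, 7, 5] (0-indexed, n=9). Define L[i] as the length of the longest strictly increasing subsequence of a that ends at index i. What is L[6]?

   i    0    1    2    3    4    5    6    7    8
a[i]    8    5    8    9    1   10    4    7    5
L[i]    1    1    2    3    1    4    2    3    3

2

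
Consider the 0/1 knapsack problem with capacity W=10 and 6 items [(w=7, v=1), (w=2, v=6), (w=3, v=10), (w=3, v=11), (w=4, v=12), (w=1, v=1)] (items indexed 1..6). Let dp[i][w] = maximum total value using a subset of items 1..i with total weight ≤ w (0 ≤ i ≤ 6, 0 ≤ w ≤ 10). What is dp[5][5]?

17

i\w   0   1   2   3   4   5   6   7   8   9  10
  0   0   0   0   0   0   0   0   0   0   0   0
  1   0   0   0   0   0   0   0   1   1   1   1
  2   0   0   6   6   6   6   6   6   6   7   7
  3   0   0   6  10  10  16  16  16  16  16  16
  4   0   0   6  11  11  17  21  21  27  27  27
  5   0   0   6  11  12  17  21  23  27  29  33
  6   0   1   6  11  12  17  21  23  27  29  33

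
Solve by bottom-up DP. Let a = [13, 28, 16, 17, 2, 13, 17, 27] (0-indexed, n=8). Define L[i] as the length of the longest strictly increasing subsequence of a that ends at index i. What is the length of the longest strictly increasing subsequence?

4

   i    0    1    2    3    4    5    6    7
a[i]   13   28   16   17    2   13   17   27
L[i]    1    2    2    3    1    2    3    4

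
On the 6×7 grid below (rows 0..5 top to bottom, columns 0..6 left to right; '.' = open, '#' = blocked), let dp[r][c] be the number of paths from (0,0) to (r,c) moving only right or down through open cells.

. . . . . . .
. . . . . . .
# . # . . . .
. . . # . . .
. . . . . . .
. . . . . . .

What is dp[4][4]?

r\c   0   1   2   3   4   5   6
  0   1   1   1   1   1   1   1
  1   1   2   3   4   5   6   7
  2   0   2   0   4   9  15  22
  3   0   2   2   0   9  24  46
  4   0   2   4   4  13  37  83
  5   0   2   6  10  23  60 143

13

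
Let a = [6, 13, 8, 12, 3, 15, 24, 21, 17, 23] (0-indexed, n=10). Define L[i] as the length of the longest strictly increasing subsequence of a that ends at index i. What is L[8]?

   i    0    1    2    3    4    5    6    7    8    9
a[i]    6   13    8   12    3   15   24   21   17   23
L[i]    1    2    2    3    1    4    5    5    5    6

5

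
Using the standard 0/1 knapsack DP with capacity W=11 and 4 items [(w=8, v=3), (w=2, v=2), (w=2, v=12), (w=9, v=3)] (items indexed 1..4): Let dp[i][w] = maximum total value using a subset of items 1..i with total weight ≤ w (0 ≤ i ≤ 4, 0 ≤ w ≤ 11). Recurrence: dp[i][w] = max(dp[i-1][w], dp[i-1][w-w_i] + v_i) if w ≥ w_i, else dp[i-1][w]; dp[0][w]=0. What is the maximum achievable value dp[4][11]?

i\w   0   1   2   3   4   5   6   7   8   9  10  11
  0   0   0   0   0   0   0   0   0   0   0   0   0
  1   0   0   0   0   0   0   0   0   3   3   3   3
  2   0   0   2   2   2   2   2   2   3   3   5   5
  3   0   0  12  12  14  14  14  14  14  14  15  15
  4   0   0  12  12  14  14  14  14  14  14  15  15

15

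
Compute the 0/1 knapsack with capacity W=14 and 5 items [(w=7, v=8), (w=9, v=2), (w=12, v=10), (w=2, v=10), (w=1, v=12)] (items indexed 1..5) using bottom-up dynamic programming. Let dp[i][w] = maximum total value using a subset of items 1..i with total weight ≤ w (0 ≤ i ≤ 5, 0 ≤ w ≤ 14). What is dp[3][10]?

i\w   0   1   2   3   4   5   6   7   8   9  10  11  12  13  14
  0   0   0   0   0   0   0   0   0   0   0   0   0   0   0   0
  1   0   0   0   0   0   0   0   8   8   8   8   8   8   8   8
  2   0   0   0   0   0   0   0   8   8   8   8   8   8   8   8
  3   0   0   0   0   0   0   0   8   8   8   8   8  10  10  10
  4   0   0  10  10  10  10  10  10  10  18  18  18  18  18  20
  5   0  12  12  22  22  22  22  22  22  22  30  30  30  30  30

8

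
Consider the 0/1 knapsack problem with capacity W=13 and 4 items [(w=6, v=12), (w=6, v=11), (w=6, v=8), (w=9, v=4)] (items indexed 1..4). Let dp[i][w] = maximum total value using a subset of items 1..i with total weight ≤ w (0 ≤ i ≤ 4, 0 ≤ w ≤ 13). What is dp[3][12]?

i\w   0   1   2   3   4   5   6   7   8   9  10  11  12  13
  0   0   0   0   0   0   0   0   0   0   0   0   0   0   0
  1   0   0   0   0   0   0  12  12  12  12  12  12  12  12
  2   0   0   0   0   0   0  12  12  12  12  12  12  23  23
  3   0   0   0   0   0   0  12  12  12  12  12  12  23  23
  4   0   0   0   0   0   0  12  12  12  12  12  12  23  23

23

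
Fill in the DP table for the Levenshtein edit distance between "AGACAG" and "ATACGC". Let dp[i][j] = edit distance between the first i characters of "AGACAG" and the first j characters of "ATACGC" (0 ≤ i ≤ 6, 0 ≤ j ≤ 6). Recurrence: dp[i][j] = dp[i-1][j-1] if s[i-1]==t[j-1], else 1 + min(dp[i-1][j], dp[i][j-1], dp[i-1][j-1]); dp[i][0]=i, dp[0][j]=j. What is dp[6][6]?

3

   ''  A  T  A  C  G  C
''  0  1  2  3  4  5  6
 A  1  0  1  2  3  4  5
 G  2  1  1  2  3  3  4
 A  3  2  2  1  2  3  4
 C  4  3  3  2  1  2  3
 A  5  4  4  3  2  2  3
 G  6  5  5  4  3  2  3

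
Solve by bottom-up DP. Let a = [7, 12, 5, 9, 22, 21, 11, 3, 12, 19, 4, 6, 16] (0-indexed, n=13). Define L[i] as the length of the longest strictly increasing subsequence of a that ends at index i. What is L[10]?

   i    0    1    2    3    4    5    6    7    8    9   10   11   12
a[i]    7   12    5    9   22   21   11    3   12   19    4    6   16
L[i]    1    2    1    2    3    3    3    1    4    5    2    3    5

2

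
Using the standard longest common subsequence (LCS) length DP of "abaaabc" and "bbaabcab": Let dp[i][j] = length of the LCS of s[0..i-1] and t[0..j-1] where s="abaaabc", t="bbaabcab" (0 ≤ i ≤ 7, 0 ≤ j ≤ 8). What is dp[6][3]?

2

   ''  b  b  a  a  b  c  a  b
''  0  0  0  0  0  0  0  0  0
 a  0  0  0  1  1  1  1  1  1
 b  0  1  1  1  1  2  2  2  2
 a  0  1  1  2  2  2  2  3  3
 a  0  1  1  2  3  3  3  3  3
 a  0  1  1  2  3  3  3  4  4
 b  0  1  2  2  3  4  4  4  5
 c  0  1  2  2  3  4  5  5  5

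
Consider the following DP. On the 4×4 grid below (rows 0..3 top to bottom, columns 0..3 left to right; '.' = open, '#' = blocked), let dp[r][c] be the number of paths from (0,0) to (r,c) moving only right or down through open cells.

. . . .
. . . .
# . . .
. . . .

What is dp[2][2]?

r\c   0   1   2   3
  0   1   1   1   1
  1   1   2   3   4
  2   0   2   5   9
  3   0   2   7  16

5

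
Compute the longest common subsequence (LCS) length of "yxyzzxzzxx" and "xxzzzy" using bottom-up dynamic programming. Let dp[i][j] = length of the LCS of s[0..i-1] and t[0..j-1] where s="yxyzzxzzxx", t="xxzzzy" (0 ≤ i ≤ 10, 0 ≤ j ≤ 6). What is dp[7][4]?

   ''  x  x  z  z  z  y
''  0  0  0  0  0  0  0
 y  0  0  0  0  0  0  1
 x  0  1  1  1  1  1  1
 y  0  1  1  1  1  1  2
 z  0  1  1  2  2  2  2
 z  0  1  1  2  3  3  3
 x  0  1  2  2  3  3  3
 z  0  1  2  3  3  4  4
 z  0  1  2  3  4  4  4
 x  0  1  2  3  4  4  4
 x  0  1  2  3  4  4  4

3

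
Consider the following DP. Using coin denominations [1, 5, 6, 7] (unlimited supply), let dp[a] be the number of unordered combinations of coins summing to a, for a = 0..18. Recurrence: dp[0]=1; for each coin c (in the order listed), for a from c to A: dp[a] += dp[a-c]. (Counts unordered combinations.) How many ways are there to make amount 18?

16

after  coin     0     1     2     3     4     5     6     7     8     9    10    11    12    13    14    15    16    17    18
          1     1     1     1     1     1     1     1     1     1     1     1     1     1     1     1     1     1     1     1
          5     1     1     1     1     1     2     2     2     2     2     3     3     3     3     3     4     4     4     4
          6     1     1     1     1     1     2     3     3     3     3     4     5     6     6     6     7     8     9    10
          7     1     1     1     1     1     2     3     4     4     4     5     6     8     9    10    11    12    14    16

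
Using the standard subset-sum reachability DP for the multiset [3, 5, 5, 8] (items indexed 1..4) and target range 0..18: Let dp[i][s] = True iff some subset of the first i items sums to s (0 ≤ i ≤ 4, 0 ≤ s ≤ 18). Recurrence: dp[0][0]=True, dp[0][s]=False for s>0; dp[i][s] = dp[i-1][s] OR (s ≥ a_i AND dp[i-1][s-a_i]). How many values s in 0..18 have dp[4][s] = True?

i\s   0   1   2   3   4   5   6   7   8   9  10  11  12  13  14  15  16  17  18
  0   T   F   F   F   F   F   F   F   F   F   F   F   F   F   F   F   F   F   F
  1   T   F   F   T   F   F   F   F   F   F   F   F   F   F   F   F   F   F   F
  2   T   F   F   T   F   T   F   F   T   F   F   F   F   F   F   F   F   F   F
  3   T   F   F   T   F   T   F   F   T   F   T   F   F   T   F   F   F   F   F
  4   T   F   F   T   F   T   F   F   T   F   T   T   F   T   F   F   T   F   T

9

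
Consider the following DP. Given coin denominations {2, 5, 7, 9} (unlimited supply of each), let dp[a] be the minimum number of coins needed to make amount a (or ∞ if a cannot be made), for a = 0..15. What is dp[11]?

 a  0  1  2  3  4  5  6  7  8  9 10 11 12 13 14 15
dp  0  -  1  -  2  1  3  1  4  1  2  2  2  3  2  3
(- denotes ∞ / unreachable)

2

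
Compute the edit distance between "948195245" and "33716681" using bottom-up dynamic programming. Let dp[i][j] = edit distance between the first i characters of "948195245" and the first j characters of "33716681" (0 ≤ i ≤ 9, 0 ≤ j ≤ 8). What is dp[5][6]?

   ''  3  3  7  1  6  6  8  1
''  0  1  2  3  4  5  6  7  8
 9  1  1  2  3  4  5  6  7  8
 4  2  2  2  3  4  5  6  7  8
 8  3  3  3  3  4  5  6  6  7
 1  4  4  4  4  3  4  5  6  6
 9  5  5  5  5  4  4  5  6  7
 5  6  6  6  6  5  5  5  6  7
 2  7  7  7  7  6  6  6  6  7
 4  8  8  8  8  7  7  7  7  7
 5  9  9  9  9  8  8  8  8  8

5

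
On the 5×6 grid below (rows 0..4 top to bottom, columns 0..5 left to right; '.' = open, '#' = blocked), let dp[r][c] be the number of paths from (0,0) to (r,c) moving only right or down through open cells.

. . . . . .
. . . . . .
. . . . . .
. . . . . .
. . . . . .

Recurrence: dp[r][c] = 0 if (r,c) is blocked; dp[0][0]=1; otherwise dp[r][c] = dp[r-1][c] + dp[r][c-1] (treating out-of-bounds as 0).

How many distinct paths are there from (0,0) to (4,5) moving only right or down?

r\c   0   1   2   3   4   5
  0   1   1   1   1   1   1
  1   1   2   3   4   5   6
  2   1   3   6  10  15  21
  3   1   4  10  20  35  56
  4   1   5  15  35  70 126

126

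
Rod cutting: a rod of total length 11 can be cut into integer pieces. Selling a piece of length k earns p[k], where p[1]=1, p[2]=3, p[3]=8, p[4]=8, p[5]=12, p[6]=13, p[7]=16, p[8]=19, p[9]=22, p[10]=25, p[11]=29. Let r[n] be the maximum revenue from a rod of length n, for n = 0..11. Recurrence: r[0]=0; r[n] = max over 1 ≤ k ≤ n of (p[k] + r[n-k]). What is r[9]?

24

   n    0    1    2    3    4    5    6    7    8    9   10   11
r[n]    0    1    3    8    9   12   16   17   20   24   25   29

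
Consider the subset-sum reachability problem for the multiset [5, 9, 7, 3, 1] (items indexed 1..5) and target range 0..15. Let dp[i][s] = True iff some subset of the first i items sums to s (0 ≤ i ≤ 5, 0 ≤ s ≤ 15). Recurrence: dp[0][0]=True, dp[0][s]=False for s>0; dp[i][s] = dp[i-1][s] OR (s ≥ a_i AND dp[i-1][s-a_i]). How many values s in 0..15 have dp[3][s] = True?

i\s   0   1   2   3   4   5   6   7   8   9  10  11  12  13  14  15
  0   T   F   F   F   F   F   F   F   F   F   F   F   F   F   F   F
  1   T   F   F   F   F   T   F   F   F   F   F   F   F   F   F   F
  2   T   F   F   F   F   T   F   F   F   T   F   F   F   F   T   F
  3   T   F   F   F   F   T   F   T   F   T   F   F   T   F   T   F
  4   T   F   F   T   F   T   F   T   T   T   T   F   T   F   T   T
  5   T   T   F   T   T   T   T   T   T   T   T   T   T   T   T   T

6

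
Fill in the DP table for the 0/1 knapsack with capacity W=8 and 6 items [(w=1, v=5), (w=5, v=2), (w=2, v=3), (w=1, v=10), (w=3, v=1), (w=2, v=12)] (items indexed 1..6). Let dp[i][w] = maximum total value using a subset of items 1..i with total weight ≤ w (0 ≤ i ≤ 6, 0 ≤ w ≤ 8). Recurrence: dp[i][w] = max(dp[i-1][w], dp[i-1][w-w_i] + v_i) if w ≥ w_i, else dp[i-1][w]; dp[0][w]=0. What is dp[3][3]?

i\w   0   1   2   3   4   5   6   7   8
  0   0   0   0   0   0   0   0   0   0
  1   0   5   5   5   5   5   5   5   5
  2   0   5   5   5   5   5   7   7   7
  3   0   5   5   8   8   8   8   8  10
  4   0  10  15  15  18  18  18  18  18
  5   0  10  15  15  18  18  18  19  19
  6   0  10  15  22  27  27  30  30  30

8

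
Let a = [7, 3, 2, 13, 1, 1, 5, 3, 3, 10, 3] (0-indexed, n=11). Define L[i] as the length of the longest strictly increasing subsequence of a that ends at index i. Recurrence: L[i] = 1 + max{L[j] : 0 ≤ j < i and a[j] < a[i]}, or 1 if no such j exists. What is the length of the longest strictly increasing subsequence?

3

   i    0    1    2    3    4    5    6    7    8    9   10
a[i]    7    3    2   13    1    1    5    3    3   10    3
L[i]    1    1    1    2    1    1    2    2    2    3    2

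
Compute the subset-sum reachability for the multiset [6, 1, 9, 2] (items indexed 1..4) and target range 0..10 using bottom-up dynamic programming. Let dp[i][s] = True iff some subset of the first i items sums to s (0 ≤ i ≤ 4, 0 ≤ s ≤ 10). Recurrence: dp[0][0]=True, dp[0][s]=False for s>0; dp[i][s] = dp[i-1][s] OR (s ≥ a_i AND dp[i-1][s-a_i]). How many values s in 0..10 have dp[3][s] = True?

6

i\s   0   1   2   3   4   5   6   7   8   9  10
  0   T   F   F   F   F   F   F   F   F   F   F
  1   T   F   F   F   F   F   T   F   F   F   F
  2   T   T   F   F   F   F   T   T   F   F   F
  3   T   T   F   F   F   F   T   T   F   T   T
  4   T   T   T   T   F   F   T   T   T   T   T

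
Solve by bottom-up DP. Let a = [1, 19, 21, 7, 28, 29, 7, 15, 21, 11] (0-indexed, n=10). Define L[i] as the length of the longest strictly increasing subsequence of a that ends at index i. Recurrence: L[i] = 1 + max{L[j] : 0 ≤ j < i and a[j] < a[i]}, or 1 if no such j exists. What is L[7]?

3

   i    0    1    2    3    4    5    6    7    8    9
a[i]    1   19   21    7   28   29    7   15   21   11
L[i]    1    2    3    2    4    5    2    3    4    3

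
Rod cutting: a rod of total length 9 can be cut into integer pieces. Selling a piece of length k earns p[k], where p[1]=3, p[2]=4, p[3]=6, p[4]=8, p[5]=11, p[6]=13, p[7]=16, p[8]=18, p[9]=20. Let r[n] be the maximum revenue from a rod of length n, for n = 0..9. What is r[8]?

   n    0    1    2    3    4    5    6    7    8    9
r[n]    0    3    6    9   12   15   18   21   24   27

24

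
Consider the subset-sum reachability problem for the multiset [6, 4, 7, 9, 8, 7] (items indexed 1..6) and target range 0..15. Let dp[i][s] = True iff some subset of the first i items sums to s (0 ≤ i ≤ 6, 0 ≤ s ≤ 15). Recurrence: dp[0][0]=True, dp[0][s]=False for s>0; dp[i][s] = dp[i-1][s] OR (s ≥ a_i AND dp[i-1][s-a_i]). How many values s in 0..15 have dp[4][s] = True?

9

i\s   0   1   2   3   4   5   6   7   8   9  10  11  12  13  14  15
  0   T   F   F   F   F   F   F   F   F   F   F   F   F   F   F   F
  1   T   F   F   F   F   F   T   F   F   F   F   F   F   F   F   F
  2   T   F   F   F   T   F   T   F   F   F   T   F   F   F   F   F
  3   T   F   F   F   T   F   T   T   F   F   T   T   F   T   F   F
  4   T   F   F   F   T   F   T   T   F   T   T   T   F   T   F   T
  5   T   F   F   F   T   F   T   T   T   T   T   T   T   T   T   T
  6   T   F   F   F   T   F   T   T   T   T   T   T   T   T   T   T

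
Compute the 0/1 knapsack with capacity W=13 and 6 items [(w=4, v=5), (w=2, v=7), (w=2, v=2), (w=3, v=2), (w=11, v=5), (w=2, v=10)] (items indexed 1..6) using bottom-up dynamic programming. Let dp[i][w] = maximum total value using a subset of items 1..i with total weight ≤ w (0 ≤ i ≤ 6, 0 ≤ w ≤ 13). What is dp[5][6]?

i\w   0   1   2   3   4   5   6   7   8   9  10  11  12  13
  0   0   0   0   0   0   0   0   0   0   0   0   0   0   0
  1   0   0   0   0   5   5   5   5   5   5   5   5   5   5
  2   0   0   7   7   7   7  12  12  12  12  12  12  12  12
  3   0   0   7   7   9   9  12  12  14  14  14  14  14  14
  4   0   0   7   7   9   9  12  12  14  14  14  16  16  16
  5   0   0   7   7   9   9  12  12  14  14  14  16  16  16
  6   0   0  10  10  17  17  19  19  22  22  24  24  24  26

12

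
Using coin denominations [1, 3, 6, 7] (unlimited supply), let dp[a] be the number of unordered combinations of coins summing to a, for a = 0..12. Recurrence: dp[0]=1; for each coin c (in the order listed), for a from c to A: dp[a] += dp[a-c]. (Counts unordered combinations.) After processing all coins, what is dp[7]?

after  coin     0     1     2     3     4     5     6     7     8     9    10    11    12
          1     1     1     1     1     1     1     1     1     1     1     1     1     1
          3     1     1     1     2     2     2     3     3     3     4     4     4     5
          6     1     1     1     2     2     2     4     4     4     6     6     6     9
          7     1     1     1     2     2     2     4     5     5     7     8     8    11

5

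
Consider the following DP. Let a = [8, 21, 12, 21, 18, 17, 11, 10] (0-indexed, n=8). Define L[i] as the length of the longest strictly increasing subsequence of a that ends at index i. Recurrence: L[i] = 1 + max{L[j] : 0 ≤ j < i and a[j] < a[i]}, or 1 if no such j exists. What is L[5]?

3

   i    0    1    2    3    4    5    6    7
a[i]    8   21   12   21   18   17   11   10
L[i]    1    2    2    3    3    3    2    2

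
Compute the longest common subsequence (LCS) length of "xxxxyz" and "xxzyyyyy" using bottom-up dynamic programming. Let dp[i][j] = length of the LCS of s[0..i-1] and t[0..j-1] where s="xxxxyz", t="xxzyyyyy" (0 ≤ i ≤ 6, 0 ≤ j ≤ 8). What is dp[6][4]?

3

   ''  x  x  z  y  y  y  y  y
''  0  0  0  0  0  0  0  0  0
 x  0  1  1  1  1  1  1  1  1
 x  0  1  2  2  2  2  2  2  2
 x  0  1  2  2  2  2  2  2  2
 x  0  1  2  2  2  2  2  2  2
 y  0  1  2  2  3  3  3  3  3
 z  0  1  2  3  3  3  3  3  3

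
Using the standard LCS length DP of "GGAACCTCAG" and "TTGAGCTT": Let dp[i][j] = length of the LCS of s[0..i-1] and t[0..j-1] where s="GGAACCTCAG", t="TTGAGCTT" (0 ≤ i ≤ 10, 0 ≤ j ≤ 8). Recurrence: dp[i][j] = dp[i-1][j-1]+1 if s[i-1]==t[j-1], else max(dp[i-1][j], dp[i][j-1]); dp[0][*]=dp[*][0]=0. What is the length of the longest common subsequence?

4

   ''  T  T  G  A  G  C  T  T
''  0  0  0  0  0  0  0  0  0
 G  0  0  0  1  1  1  1  1  1
 G  0  0  0  1  1  2  2  2  2
 A  0  0  0  1  2  2  2  2  2
 A  0  0  0  1  2  2  2  2  2
 C  0  0  0  1  2  2  3  3  3
 C  0  0  0  1  2  2  3  3  3
 T  0  1  1  1  2  2  3  4  4
 C  0  1  1  1  2  2  3  4  4
 A  0  1  1  1  2  2  3  4  4
 G  0  1  1  2  2  3  3  4  4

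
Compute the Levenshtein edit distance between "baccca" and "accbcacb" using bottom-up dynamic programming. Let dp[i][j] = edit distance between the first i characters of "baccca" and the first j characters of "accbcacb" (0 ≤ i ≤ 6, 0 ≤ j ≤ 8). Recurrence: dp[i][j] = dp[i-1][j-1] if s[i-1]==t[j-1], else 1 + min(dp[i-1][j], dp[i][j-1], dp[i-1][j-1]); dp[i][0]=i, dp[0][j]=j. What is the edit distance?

   ''  a  c  c  b  c  a  c  b
''  0  1  2  3  4  5  6  7  8
 b  1  1  2  3  3  4  5  6  7
 a  2  1  2  3  4  4  4  5  6
 c  3  2  1  2  3  4  5  4  5
 c  4  3  2  1  2  3  4  5  5
 c  5  4  3  2  2  2  3  4  5
 a  6  5  4  3  3  3  2  3  4

4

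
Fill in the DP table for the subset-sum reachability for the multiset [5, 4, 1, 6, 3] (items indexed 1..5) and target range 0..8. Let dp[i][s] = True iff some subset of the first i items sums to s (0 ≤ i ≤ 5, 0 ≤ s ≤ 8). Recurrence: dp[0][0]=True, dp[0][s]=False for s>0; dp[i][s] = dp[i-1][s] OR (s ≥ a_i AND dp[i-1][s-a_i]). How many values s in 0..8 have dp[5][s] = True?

8

i\s   0   1   2   3   4   5   6   7   8
  0   T   F   F   F   F   F   F   F   F
  1   T   F   F   F   F   T   F   F   F
  2   T   F   F   F   T   T   F   F   F
  3   T   T   F   F   T   T   T   F   F
  4   T   T   F   F   T   T   T   T   F
  5   T   T   F   T   T   T   T   T   T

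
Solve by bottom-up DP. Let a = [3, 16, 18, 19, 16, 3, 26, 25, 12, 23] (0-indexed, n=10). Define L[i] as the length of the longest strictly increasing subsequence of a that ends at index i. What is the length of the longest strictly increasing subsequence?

   i    0    1    2    3    4    5    6    7    8    9
a[i]    3   16   18   19   16    3   26   25   12   23
L[i]    1    2    3    4    2    1    5    5    2    5

5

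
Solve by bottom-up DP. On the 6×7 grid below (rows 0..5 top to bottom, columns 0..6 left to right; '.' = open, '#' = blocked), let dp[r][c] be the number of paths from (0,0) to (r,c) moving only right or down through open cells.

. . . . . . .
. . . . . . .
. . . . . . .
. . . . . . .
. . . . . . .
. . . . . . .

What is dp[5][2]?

r\c   0   1   2   3   4   5   6
  0   1   1   1   1   1   1   1
  1   1   2   3   4   5   6   7
  2   1   3   6  10  15  21  28
  3   1   4  10  20  35  56  84
  4   1   5  15  35  70 126 210
  5   1   6  21  56 126 252 462

21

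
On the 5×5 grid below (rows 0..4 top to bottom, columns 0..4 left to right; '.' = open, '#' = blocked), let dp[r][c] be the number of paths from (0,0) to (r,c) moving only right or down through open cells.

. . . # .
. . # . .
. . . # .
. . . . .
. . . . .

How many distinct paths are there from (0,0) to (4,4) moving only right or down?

r\c   0   1   2   3   4
  0   1   1   1   0   0
  1   1   2   0   0   0
  2   1   3   3   0   0
  3   1   4   7   7   7
  4   1   5  12  19  26

26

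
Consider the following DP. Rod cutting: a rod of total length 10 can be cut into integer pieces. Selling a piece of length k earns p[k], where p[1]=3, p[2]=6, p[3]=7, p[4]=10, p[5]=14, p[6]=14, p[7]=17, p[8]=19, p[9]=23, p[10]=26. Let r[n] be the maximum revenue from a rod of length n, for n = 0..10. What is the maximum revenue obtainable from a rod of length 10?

   n    0    1    2    3    4    5    6    7    8    9   10
r[n]    0    3    6    9   12   15   18   21   24   27   30

30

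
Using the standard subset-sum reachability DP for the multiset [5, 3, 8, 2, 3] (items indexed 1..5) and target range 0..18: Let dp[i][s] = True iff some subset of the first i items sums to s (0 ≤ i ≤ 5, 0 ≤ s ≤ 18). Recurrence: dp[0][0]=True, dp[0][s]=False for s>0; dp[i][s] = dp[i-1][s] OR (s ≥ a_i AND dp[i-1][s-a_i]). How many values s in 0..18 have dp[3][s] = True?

7

i\s   0   1   2   3   4   5   6   7   8   9  10  11  12  13  14  15  16  17  18
  0   T   F   F   F   F   F   F   F   F   F   F   F   F   F   F   F   F   F   F
  1   T   F   F   F   F   T   F   F   F   F   F   F   F   F   F   F   F   F   F
  2   T   F   F   T   F   T   F   F   T   F   F   F   F   F   F   F   F   F   F
  3   T   F   F   T   F   T   F   F   T   F   F   T   F   T   F   F   T   F   F
  4   T   F   T   T   F   T   F   T   T   F   T   T   F   T   F   T   T   F   T
  5   T   F   T   T   F   T   T   T   T   F   T   T   F   T   T   T   T   F   T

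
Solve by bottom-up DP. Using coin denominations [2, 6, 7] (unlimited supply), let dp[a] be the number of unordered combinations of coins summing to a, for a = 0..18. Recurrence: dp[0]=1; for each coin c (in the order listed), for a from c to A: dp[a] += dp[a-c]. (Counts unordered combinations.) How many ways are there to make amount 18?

after  coin     0     1     2     3     4     5     6     7     8     9    10    11    12    13    14    15    16    17    18
          2     1     0     1     0     1     0     1     0     1     0     1     0     1     0     1     0     1     0     1
          6     1     0     1     0     1     0     2     0     2     0     2     0     3     0     3     0     3     0     4
          7     1     0     1     0     1     0     2     1     2     1     2     1     3     2     4     2     4     2     5

5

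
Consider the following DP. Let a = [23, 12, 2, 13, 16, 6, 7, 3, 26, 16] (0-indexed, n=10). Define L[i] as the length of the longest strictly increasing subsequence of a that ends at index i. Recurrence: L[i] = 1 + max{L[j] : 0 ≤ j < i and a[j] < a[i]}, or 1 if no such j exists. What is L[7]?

2

   i    0    1    2    3    4    5    6    7    8    9
a[i]   23   12    2   13   16    6    7    3   26   16
L[i]    1    1    1    2    3    2    3    2    4    4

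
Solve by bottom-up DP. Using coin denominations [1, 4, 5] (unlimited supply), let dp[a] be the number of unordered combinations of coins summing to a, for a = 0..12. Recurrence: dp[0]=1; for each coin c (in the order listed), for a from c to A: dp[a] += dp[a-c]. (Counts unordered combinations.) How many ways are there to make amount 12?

after  coin     0     1     2     3     4     5     6     7     8     9    10    11    12
          1     1     1     1     1     1     1     1     1     1     1     1     1     1
          4     1     1     1     1     2     2     2     2     3     3     3     3     4
          5     1     1     1     1     2     3     3     3     4     5     6     6     7

7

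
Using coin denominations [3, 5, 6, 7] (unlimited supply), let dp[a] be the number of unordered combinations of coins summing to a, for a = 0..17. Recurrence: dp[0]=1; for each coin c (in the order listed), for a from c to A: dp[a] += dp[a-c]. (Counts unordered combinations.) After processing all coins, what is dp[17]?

5

after  coin     0     1     2     3     4     5     6     7     8     9    10    11    12    13    14    15    16    17
          3     1     0     0     1     0     0     1     0     0     1     0     0     1     0     0     1     0     0
          5     1     0     0     1     0     1     1     0     1     1     1     1     1     1     1     2     1     1
          6     1     0     0     1     0     1     2     0     1     2     1     2     3     1     2     4     2     3
          7     1     0     0     1     0     1     2     1     1     2     2     2     4     3     3     5     4     5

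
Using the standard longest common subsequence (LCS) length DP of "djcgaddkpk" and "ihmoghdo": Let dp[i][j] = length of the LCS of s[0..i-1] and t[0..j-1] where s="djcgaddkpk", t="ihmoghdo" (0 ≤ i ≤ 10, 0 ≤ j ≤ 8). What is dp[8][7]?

2

   ''  i  h  m  o  g  h  d  o
''  0  0  0  0  0  0  0  0  0
 d  0  0  0  0  0  0  0  1  1
 j  0  0  0  0  0  0  0  1  1
 c  0  0  0  0  0  0  0  1  1
 g  0  0  0  0  0  1  1  1  1
 a  0  0  0  0  0  1  1  1  1
 d  0  0  0  0  0  1  1  2  2
 d  0  0  0  0  0  1  1  2  2
 k  0  0  0  0  0  1  1  2  2
 p  0  0  0  0  0  1  1  2  2
 k  0  0  0  0  0  1  1  2  2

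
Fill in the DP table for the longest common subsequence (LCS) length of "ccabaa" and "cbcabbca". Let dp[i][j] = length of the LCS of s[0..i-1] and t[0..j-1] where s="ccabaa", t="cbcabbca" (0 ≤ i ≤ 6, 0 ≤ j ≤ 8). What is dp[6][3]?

2

   ''  c  b  c  a  b  b  c  a
''  0  0  0  0  0  0  0  0  0
 c  0  1  1  1  1  1  1  1  1
 c  0  1  1  2  2  2  2  2  2
 a  0  1  1  2  3  3  3  3  3
 b  0  1  2  2  3  4  4  4  4
 a  0  1  2  2  3  4  4  4  5
 a  0  1  2  2  3  4  4  4  5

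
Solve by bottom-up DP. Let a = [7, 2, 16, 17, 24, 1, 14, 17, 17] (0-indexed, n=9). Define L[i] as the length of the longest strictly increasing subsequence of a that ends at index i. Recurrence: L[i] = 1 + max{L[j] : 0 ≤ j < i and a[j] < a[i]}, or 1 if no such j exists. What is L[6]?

2

   i    0    1    2    3    4    5    6    7    8
a[i]    7    2   16   17   24    1   14   17   17
L[i]    1    1    2    3    4    1    2    3    3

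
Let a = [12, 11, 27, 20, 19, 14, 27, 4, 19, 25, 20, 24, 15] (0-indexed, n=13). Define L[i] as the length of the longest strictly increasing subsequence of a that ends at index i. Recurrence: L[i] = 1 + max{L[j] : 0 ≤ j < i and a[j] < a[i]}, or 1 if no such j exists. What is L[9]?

   i    0    1    2    3    4    5    6    7    8    9   10   11   12
a[i]   12   11   27   20   19   14   27    4   19   25   20   24   15
L[i]    1    1    2    2    2    2    3    1    3    4    4    5    3

4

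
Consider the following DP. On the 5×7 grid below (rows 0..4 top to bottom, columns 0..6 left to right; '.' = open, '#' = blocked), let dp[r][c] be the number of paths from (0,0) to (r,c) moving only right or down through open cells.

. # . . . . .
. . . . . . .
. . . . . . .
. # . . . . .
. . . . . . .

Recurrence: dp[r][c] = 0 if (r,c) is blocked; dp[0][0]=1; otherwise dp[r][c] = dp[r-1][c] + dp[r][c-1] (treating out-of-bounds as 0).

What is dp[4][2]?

4

r\c   0   1   2   3   4   5   6
  0   1   0   0   0   0   0   0
  1   1   1   1   1   1   1   1
  2   1   2   3   4   5   6   7
  3   1   0   3   7  12  18  25
  4   1   1   4  11  23  41  66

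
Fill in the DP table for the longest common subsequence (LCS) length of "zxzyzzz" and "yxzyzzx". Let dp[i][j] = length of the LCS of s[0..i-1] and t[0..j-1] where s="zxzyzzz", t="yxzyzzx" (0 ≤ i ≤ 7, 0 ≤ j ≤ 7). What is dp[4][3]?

   ''  y  x  z  y  z  z  x
''  0  0  0  0  0  0  0  0
 z  0  0  0  1  1  1  1  1
 x  0  0  1  1  1  1  1  2
 z  0  0  1  2  2  2  2  2
 y  0  1  1  2  3  3  3  3
 z  0  1  1  2  3  4  4  4
 z  0  1  1  2  3  4  5  5
 z  0  1  1  2  3  4  5  5

2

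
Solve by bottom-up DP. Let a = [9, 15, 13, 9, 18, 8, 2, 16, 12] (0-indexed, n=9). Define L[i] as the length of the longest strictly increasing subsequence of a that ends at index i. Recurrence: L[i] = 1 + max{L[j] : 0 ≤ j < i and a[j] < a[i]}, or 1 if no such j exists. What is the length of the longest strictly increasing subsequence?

   i    0    1    2    3    4    5    6    7    8
a[i]    9   15   13    9   18    8    2   16   12
L[i]    1    2    2    1    3    1    1    3    2

3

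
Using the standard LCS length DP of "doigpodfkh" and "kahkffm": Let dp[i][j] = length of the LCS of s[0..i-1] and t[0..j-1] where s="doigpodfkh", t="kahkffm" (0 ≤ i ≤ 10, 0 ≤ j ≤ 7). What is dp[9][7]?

   ''  k  a  h  k  f  f  m
''  0  0  0  0  0  0  0  0
 d  0  0  0  0  0  0  0  0
 o  0  0  0  0  0  0  0  0
 i  0  0  0  0  0  0  0  0
 g  0  0  0  0  0  0  0  0
 p  0  0  0  0  0  0  0  0
 o  0  0  0  0  0  0  0  0
 d  0  0  0  0  0  0  0  0
 f  0  0  0  0  0  1  1  1
 k  0  1  1  1  1  1  1  1
 h  0  1  1  2  2  2  2  2

1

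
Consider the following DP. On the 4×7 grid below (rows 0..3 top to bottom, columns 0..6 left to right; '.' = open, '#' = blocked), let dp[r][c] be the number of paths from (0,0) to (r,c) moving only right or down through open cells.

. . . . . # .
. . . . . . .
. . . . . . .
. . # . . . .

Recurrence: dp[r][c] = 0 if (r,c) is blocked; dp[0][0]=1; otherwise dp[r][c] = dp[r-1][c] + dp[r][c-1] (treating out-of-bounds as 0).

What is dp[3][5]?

45

r\c   0   1   2   3   4   5   6
  0   1   1   1   1   1   0   0
  1   1   2   3   4   5   5   5
  2   1   3   6  10  15  20  25
  3   1   4   0  10  25  45  70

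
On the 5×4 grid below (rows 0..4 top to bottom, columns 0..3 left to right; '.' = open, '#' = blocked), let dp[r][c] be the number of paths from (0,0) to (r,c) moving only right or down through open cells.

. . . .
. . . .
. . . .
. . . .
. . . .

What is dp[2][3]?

r\c   0   1   2   3
  0   1   1   1   1
  1   1   2   3   4
  2   1   3   6  10
  3   1   4  10  20
  4   1   5  15  35

10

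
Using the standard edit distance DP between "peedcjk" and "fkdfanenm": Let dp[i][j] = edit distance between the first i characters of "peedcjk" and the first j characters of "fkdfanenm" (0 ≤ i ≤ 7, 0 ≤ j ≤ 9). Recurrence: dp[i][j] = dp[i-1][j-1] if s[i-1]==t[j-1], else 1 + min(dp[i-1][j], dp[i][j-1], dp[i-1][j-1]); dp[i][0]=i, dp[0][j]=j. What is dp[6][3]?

   ''  f  k  d  f  a  n  e  n  m
''  0  1  2  3  4  5  6  7  8  9
 p  1  1  2  3  4  5  6  7  8  9
 e  2  2  2  3  4  5  6  6  7  8
 e  3  3  3  3  4  5  6  6  7  8
 d  4  4  4  3  4  5  6  7  7  8
 c  5  5  5  4  4  5  6  7  8  8
 j  6  6  6  5  5  5  6  7  8  9
 k  7  7  6  6  6  6  6  7  8  9

5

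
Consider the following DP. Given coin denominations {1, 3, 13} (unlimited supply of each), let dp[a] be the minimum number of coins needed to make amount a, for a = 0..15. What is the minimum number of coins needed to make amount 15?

 a  0  1  2  3  4  5  6  7  8  9 10 11 12 13 14 15
dp  0  1  2  1  2  3  2  3  4  3  4  5  4  1  2  3

3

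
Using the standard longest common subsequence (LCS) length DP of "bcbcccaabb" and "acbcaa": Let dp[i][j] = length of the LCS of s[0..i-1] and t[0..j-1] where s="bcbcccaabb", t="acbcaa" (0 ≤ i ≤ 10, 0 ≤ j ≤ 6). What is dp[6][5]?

3

   ''  a  c  b  c  a  a
''  0  0  0  0  0  0  0
 b  0  0  0  1  1  1  1
 c  0  0  1  1  2  2  2
 b  0  0  1  2  2  2  2
 c  0  0  1  2  3  3  3
 c  0  0  1  2  3  3  3
 c  0  0  1  2  3  3  3
 a  0  1  1  2  3  4  4
 a  0  1  1  2  3  4  5
 b  0  1  1  2  3  4  5
 b  0  1  1  2  3  4  5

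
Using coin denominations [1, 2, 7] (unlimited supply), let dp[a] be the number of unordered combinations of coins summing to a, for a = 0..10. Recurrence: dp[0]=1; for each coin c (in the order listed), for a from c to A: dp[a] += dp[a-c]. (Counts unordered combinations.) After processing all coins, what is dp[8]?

6

after  coin     0     1     2     3     4     5     6     7     8     9    10
          1     1     1     1     1     1     1     1     1     1     1     1
          2     1     1     2     2     3     3     4     4     5     5     6
          7     1     1     2     2     3     3     4     5     6     7     8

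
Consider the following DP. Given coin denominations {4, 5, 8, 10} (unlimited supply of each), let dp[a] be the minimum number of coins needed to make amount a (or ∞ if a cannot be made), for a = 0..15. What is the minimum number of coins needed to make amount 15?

 a  0  1  2  3  4  5  6  7  8  9 10 11 12 13 14 15
dp  0  -  -  -  1  1  -  -  1  2  1  -  2  2  2  2
(- denotes ∞ / unreachable)

2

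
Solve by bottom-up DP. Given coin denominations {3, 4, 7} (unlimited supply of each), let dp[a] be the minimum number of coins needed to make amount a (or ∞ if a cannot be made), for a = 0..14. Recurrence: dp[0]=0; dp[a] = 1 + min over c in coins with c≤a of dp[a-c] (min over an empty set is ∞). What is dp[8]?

2

 a  0  1  2  3  4  5  6  7  8  9 10 11 12 13 14
dp  0  -  -  1  1  -  2  1  2  3  2  2  3  3  2
(- denotes ∞ / unreachable)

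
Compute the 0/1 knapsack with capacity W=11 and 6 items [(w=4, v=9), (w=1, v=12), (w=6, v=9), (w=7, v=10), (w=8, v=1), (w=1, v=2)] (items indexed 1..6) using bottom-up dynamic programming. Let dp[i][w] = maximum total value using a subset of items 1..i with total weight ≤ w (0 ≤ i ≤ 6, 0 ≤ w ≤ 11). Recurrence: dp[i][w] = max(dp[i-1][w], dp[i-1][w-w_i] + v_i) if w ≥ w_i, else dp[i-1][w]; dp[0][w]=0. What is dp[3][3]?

i\w   0   1   2   3   4   5   6   7   8   9  10  11
  0   0   0   0   0   0   0   0   0   0   0   0   0
  1   0   0   0   0   9   9   9   9   9   9   9   9
  2   0  12  12  12  12  21  21  21  21  21  21  21
  3   0  12  12  12  12  21  21  21  21  21  21  30
  4   0  12  12  12  12  21  21  21  22  22  22  30
  5   0  12  12  12  12  21  21  21  22  22  22  30
  6   0  12  14  14  14  21  23  23  23  24  24  30

12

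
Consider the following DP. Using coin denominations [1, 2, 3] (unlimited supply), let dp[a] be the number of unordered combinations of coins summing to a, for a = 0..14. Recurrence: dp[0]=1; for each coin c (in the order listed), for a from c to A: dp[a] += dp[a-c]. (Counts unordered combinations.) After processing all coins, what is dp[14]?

after  coin     0     1     2     3     4     5     6     7     8     9    10    11    12    13    14
          1     1     1     1     1     1     1     1     1     1     1     1     1     1     1     1
          2     1     1     2     2     3     3     4     4     5     5     6     6     7     7     8
          3     1     1     2     3     4     5     7     8    10    12    14    16    19    21    24

24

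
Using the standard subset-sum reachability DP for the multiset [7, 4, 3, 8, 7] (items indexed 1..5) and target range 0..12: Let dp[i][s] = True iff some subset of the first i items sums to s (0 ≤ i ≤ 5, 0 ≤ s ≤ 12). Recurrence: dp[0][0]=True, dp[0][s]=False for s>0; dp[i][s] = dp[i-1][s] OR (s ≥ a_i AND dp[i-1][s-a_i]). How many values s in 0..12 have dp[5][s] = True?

8

i\s   0   1   2   3   4   5   6   7   8   9  10  11  12
  0   T   F   F   F   F   F   F   F   F   F   F   F   F
  1   T   F   F   F   F   F   F   T   F   F   F   F   F
  2   T   F   F   F   T   F   F   T   F   F   F   T   F
  3   T   F   F   T   T   F   F   T   F   F   T   T   F
  4   T   F   F   T   T   F   F   T   T   F   T   T   T
  5   T   F   F   T   T   F   F   T   T   F   T   T   T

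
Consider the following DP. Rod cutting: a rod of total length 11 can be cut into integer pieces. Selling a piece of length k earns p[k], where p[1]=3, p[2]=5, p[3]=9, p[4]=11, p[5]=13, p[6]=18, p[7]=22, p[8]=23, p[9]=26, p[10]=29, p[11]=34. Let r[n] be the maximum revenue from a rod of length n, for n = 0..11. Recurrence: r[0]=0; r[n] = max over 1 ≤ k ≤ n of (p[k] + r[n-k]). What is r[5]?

   n    0    1    2    3    4    5    6    7    8    9   10   11
r[n]    0    3    6    9   12   15   18   22   25   28   31   34

15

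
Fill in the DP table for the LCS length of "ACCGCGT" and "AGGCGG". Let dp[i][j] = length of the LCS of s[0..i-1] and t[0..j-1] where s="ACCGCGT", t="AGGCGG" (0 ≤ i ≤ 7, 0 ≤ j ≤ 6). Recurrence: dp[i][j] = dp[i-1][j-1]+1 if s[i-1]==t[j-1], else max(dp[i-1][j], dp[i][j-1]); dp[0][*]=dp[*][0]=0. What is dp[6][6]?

4

   ''  A  G  G  C  G  G
''  0  0  0  0  0  0  0
 A  0  1  1  1  1  1  1
 C  0  1  1  1  2  2  2
 C  0  1  1  1  2  2  2
 G  0  1  2  2  2  3  3
 C  0  1  2  2  3  3  3
 G  0  1  2  3  3  4  4
 T  0  1  2  3  3  4  4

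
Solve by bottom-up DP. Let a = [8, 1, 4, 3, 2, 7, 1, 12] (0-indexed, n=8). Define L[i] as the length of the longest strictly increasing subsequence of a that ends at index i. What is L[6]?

   i    0    1    2    3    4    5    6    7
a[i]    8    1    4    3    2    7    1   12
L[i]    1    1    2    2    2    3    1    4

1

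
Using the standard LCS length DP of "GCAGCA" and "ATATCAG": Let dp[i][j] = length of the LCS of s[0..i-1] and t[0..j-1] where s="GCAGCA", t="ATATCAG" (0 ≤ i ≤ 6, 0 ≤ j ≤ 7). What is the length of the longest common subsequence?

3

   ''  A  T  A  T  C  A  G
''  0  0  0  0  0  0  0  0
 G  0  0  0  0  0  0  0  1
 C  0  0  0  0  0  1  1  1
 A  0  1  1  1  1  1  2  2
 G  0  1  1  1  1  1  2  3
 C  0  1  1  1  1  2  2  3
 A  0  1  1  2  2  2  3  3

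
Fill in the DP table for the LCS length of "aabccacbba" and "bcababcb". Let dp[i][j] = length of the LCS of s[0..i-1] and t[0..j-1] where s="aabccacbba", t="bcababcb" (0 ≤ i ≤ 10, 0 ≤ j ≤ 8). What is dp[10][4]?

4

   ''  b  c  a  b  a  b  c  b
''  0  0  0  0  0  0  0  0  0
 a  0  0  0  1  1  1  1  1  1
 a  0  0  0  1  1  2  2  2  2
 b  0  1  1  1  2  2  3  3  3
 c  0  1  2  2  2  2  3  4  4
 c  0  1  2  2  2  2  3  4  4
 a  0  1  2  3  3  3  3  4  4
 c  0  1  2  3  3  3  3  4  4
 b  0  1  2  3  4  4  4  4  5
 b  0  1  2  3  4  4  5  5  5
 a  0  1  2  3  4  5  5  5  5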